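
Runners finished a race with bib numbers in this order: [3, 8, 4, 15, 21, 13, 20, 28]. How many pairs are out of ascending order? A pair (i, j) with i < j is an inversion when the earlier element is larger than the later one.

4

Element-by-element contributions:
3: 0
8: 1
4: 0
15: 1
21: 2
13: 0
20: 0
28: 0
Sum: 0 + 1 + 0 + 1 + 2 + 0 + 0 + 0 = 4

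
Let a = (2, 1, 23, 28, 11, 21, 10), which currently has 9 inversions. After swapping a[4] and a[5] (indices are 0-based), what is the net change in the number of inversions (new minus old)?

Positions 4 and 5 hold 11 and 21; after swapping, the array is [2, 1, 23, 28, 21, 11, 10].
For each element, count later entries that are smaller:
2 → 1 → 1
1 → none → 0
23 → 21, 11, 10 → 3
28 → 21, 11, 10 → 3
21 → 11, 10 → 2
11 → 10 → 1
10 → none → 0
Sum: 1 + 0 + 3 + 3 + 2 + 1 + 0 = 10
Change: 10 − 9 = +1

+1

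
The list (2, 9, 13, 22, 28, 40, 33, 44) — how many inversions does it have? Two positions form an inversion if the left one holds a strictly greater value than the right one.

1

Sweep left to right; for each value list the smaller values that follow it:
2: 0
9: 0
13: 0
22: 0
28: 0
40: 1
33: 0
44: 0
Sum: 0 + 0 + 0 + 0 + 0 + 1 + 0 + 0 = 1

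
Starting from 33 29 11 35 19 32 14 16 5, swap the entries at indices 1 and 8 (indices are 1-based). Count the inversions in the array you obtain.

Positions 1 and 8 hold 33 and 16; after swapping, the array is [16, 29, 11, 35, 19, 32, 14, 33, 5].
For each element, count later entries that are smaller:
16: 3
29: 4
11: 1
35: 5
19: 2
32: 2
14: 1
33: 1
5: 0
Sum: 3 + 4 + 1 + 5 + 2 + 2 + 1 + 1 + 0 = 19

19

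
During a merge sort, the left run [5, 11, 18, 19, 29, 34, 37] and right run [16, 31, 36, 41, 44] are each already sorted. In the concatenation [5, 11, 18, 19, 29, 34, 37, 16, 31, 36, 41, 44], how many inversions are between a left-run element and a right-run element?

There are 8 cross-inversions.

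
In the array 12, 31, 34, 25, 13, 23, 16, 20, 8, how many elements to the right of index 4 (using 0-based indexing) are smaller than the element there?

1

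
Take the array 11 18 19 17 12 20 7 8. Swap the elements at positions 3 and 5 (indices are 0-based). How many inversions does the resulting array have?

Positions 3 and 5 hold 17 and 20; after swapping, the array is [11, 18, 19, 20, 12, 17, 7, 8].
For each element, count later entries that are smaller:
11 → 7, 8 → 2
18 → 12, 17, 7, 8 → 4
19 → 12, 17, 7, 8 → 4
20 → 12, 17, 7, 8 → 4
12 → 7, 8 → 2
17 → 7, 8 → 2
7 → none → 0
8 → none → 0
Sum: 2 + 4 + 4 + 4 + 2 + 2 + 0 + 0 = 18

18 inversions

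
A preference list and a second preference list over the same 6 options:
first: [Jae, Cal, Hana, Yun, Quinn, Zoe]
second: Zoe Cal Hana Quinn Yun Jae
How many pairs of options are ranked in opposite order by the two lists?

10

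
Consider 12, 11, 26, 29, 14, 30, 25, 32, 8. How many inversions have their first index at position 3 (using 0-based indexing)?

3

The element at index 3 is 29.
Elements after it: 14, 30, 25, 32, 8
Those smaller than 29: 14, 25, 8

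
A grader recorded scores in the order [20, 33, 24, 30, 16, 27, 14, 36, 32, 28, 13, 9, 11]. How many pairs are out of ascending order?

52

Element-by-element contributions:
20: 5
33: 10
24: 5
30: 7
16: 4
27: 4
14: 3
36: 5
32: 4
28: 3
13: 2
9: 0
11: 0
Sum: 5 + 10 + 5 + 7 + 4 + 4 + 3 + 5 + 4 + 3 + 2 + 0 + 0 = 52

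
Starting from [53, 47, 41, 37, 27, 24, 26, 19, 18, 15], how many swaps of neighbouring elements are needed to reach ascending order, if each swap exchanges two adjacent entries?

44 swaps

Minimum adjacent swaps = number of inversions (each swap of adjacent out-of-order elements removes one inversion and no swap can remove more).
Count inversions — for each element, later elements that are smaller:
53: 47, 41, 37, 27, 24, 26, 19, 18, 15 → 9
47: 41, 37, 27, 24, 26, 19, 18, 15 → 8
41: 37, 27, 24, 26, 19, 18, 15 → 7
37: 27, 24, 26, 19, 18, 15 → 6
27: 24, 26, 19, 18, 15 → 5
24: 19, 18, 15 → 3
26: 19, 18, 15 → 3
19: 18, 15 → 2
18: 15 → 1
15: none → 0
Total inversions: 9 + 8 + 7 + 6 + 5 + 3 + 3 + 2 + 1 + 0 = 44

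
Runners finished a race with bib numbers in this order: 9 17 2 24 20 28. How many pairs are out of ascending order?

Listing every pair i<j with a[i]>a[j] (using 1-based positions):
(1,3): 9 > 2
(2,3): 17 > 2
(4,5): 24 > 20
That's 3 pairs.

3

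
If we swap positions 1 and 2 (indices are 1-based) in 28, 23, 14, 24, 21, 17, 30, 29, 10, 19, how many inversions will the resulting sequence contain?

25 inversions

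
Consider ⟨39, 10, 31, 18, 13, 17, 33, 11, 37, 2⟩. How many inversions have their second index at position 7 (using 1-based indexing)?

The element at index 7 is 33.
Elements before it: 39, 10, 31, 18, 13, 17
Those larger than 33: 39

1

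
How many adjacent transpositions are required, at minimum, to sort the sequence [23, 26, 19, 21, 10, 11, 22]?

14 swaps

Each adjacent swap fixes exactly one inversion, so the minimum swap count equals the number of inversions.
Count inversions — for each element, later elements that are smaller:
23: 19, 21, 10, 11, 22 → 5
26: 19, 21, 10, 11, 22 → 5
19: 10, 11 → 2
21: 10, 11 → 2
10: none → 0
11: none → 0
22: none → 0
Total inversions: 5 + 5 + 2 + 2 + 0 + 0 + 0 = 14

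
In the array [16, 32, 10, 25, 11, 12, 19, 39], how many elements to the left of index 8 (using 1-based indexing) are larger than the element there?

0

The element at index 8 is 39.
Elements before it: 16, 32, 10, 25, 11, 12, 19
None of them are larger than 39.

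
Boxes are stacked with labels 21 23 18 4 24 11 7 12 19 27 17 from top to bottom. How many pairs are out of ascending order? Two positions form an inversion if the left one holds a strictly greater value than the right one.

For each element, count later entries that are smaller:
21: 7
23: 7
18: 5
4: 0
24: 5
11: 1
7: 0
12: 0
19: 1
27: 1
17: 0
Sum: 7 + 7 + 5 + 0 + 5 + 1 + 0 + 0 + 1 + 1 + 0 = 27

There are 27 inversions.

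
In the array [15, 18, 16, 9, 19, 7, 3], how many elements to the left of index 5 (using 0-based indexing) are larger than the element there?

5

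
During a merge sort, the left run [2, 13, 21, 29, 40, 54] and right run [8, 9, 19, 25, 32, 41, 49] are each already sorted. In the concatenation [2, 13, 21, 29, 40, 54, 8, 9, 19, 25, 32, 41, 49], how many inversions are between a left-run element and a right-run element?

Count, for every r in R, how many entries of L exceed r:
r = 8: 13, 21, 29, 40, 54 → 5
r = 9: 13, 21, 29, 40, 54 → 5
r = 19: 21, 29, 40, 54 → 4
r = 25: 29, 40, 54 → 3
r = 32: 40, 54 → 2
r = 41: 54 → 1
r = 49: 54 → 1
Cross-inversions: 5 + 5 + 4 + 3 + 2 + 1 + 1 = 21

Split inversions: 21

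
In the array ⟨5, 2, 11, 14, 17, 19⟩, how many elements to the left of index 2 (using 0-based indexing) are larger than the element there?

0 such elements

The element at index 2 is 11.
Elements before it: 5, 2
None of them are larger than 11.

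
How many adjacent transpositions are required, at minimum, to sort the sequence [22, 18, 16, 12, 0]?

Each adjacent swap fixes exactly one inversion, so the minimum swap count equals the number of inversions.
Count inversions — for each element, later elements that are smaller:
22: 18, 16, 12, 0 → 4
18: 16, 12, 0 → 3
16: 12, 0 → 2
12: 0 → 1
0: none → 0
Total inversions: 4 + 3 + 2 + 1 + 0 = 10

10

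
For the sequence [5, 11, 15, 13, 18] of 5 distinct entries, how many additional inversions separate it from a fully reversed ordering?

Maximum inversions for 5 distinct elements is C(5, 2) = 5·4/2 = 10.
Current inversions — for each element, count later smaller elements:
5: 0
11: 0
15: 1
13: 0
18: 0
Current total: 0 + 0 + 1 + 0 + 0 = 1
Shortfall: 10 − 1 = 9

9 inversions short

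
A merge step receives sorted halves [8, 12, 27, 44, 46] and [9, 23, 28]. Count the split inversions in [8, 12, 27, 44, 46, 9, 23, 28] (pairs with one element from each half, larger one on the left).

9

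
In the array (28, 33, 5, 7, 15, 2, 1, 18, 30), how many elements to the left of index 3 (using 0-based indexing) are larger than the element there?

2

The element at index 3 is 7.
Elements before it: 28, 33, 5
Those larger than 7: 28, 33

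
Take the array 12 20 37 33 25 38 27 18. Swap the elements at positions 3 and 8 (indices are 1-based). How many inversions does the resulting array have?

5 inversions

Positions 3 and 8 hold 37 and 18; after swapping, the array is [12, 20, 18, 33, 25, 38, 27, 37].
Element-by-element contributions:
12 → none → 0
20 → 18 → 1
18 → none → 0
33 → 25, 27 → 2
25 → none → 0
38 → 27, 37 → 2
27 → none → 0
37 → none → 0
Sum: 0 + 1 + 0 + 2 + 0 + 2 + 0 + 0 = 5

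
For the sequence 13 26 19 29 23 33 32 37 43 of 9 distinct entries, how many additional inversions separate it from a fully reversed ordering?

32

Maximum inversions for 9 distinct elements is C(9, 2) = 9·8/2 = 36.
Current inversions — for each element, count later smaller elements:
13: 0
26: 2
19: 0
29: 1
23: 0
33: 1
32: 0
37: 0
43: 0
Current total: 0 + 2 + 0 + 1 + 0 + 1 + 0 + 0 + 0 = 4
Shortfall: 36 − 4 = 32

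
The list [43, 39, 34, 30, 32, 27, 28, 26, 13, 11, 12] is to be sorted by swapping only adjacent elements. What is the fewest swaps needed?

There are 52 adjacent swaps.

Each adjacent swap fixes exactly one inversion, so the minimum swap count equals the number of inversions.
Count inversions — for each element, later elements that are smaller:
43: 39, 34, 30, 32, 27, 28, 26, 13, 11, 12 → 10
39: 34, 30, 32, 27, 28, 26, 13, 11, 12 → 9
34: 30, 32, 27, 28, 26, 13, 11, 12 → 8
30: 27, 28, 26, 13, 11, 12 → 6
32: 27, 28, 26, 13, 11, 12 → 6
27: 26, 13, 11, 12 → 4
28: 26, 13, 11, 12 → 4
26: 13, 11, 12 → 3
13: 11, 12 → 2
11: none → 0
12: none → 0
Total inversions: 10 + 9 + 8 + 6 + 6 + 4 + 4 + 3 + 2 + 0 + 0 = 52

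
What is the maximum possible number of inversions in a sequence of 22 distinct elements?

231

A reversed (strictly descending) arrangement makes every pair an inversion, giving C(22, 2) inversions.
C(22, 2) = 22·21/2 = 231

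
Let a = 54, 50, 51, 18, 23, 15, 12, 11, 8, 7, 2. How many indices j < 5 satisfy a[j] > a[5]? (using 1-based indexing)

3 such elements

The element at index 5 is 23.
Elements before it: 54, 50, 51, 18
Those larger than 23: 54, 50, 51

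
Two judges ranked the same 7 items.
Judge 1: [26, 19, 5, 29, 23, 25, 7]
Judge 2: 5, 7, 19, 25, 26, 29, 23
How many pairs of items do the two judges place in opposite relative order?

11

Assign each item its position (1..7) in the first ordering, then rewrite the second ordering as that position sequence:
positions: 26→1, 19→2, 5→3, 29→4, 23→5, 25→6, 7→7
second ordering as positions: [3, 7, 2, 6, 1, 4, 5]
Discordant pairs = inversions in this position sequence.
3: 2, 1 → 2
7: 2, 6, 1, 4, 5 → 5
2: 1 → 1
6: 1, 4, 5 → 3
1: 0
4: 0
5: 0
Total: 2 + 5 + 1 + 3 + 0 + 0 + 0 = 11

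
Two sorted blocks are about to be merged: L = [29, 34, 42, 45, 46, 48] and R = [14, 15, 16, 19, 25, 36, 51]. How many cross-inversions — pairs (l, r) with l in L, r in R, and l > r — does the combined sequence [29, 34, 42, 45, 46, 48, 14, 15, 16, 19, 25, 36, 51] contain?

Take each right-half value and tally the left-half values above it:
r = 14: 29, 34, 42, 45, 46, 48 → 6
r = 15: 29, 34, 42, 45, 46, 48 → 6
r = 16: 29, 34, 42, 45, 46, 48 → 6
r = 19: 29, 34, 42, 45, 46, 48 → 6
r = 25: 29, 34, 42, 45, 46, 48 → 6
r = 36: 42, 45, 46, 48 → 4
r = 51: none → 0
Cross-inversions: 6 + 6 + 6 + 6 + 6 + 4 + 0 = 34

34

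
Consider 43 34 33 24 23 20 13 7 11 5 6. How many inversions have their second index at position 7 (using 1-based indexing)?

6

The element at index 7 is 13.
Elements before it: 43, 34, 33, 24, 23, 20
Those larger than 13: 43, 34, 33, 24, 23, 20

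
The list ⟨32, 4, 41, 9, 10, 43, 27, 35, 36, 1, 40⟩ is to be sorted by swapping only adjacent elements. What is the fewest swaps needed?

Each adjacent swap fixes exactly one inversion, so the minimum swap count equals the number of inversions.
Count inversions — for each element, later elements that are smaller:
32: 4, 9, 10, 27, 1 → 5
4: 1 → 1
41: 9, 10, 27, 35, 36, 1, 40 → 7
9: 1 → 1
10: 1 → 1
43: 27, 35, 36, 1, 40 → 5
27: 1 → 1
35: 1 → 1
36: 1 → 1
1: none → 0
40: none → 0
Total inversions: 5 + 1 + 7 + 1 + 1 + 5 + 1 + 1 + 1 + 0 + 0 = 23

23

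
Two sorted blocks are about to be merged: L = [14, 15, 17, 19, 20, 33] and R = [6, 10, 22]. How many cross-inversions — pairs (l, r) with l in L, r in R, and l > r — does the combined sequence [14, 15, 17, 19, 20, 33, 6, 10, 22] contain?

Count, for every r in R, how many entries of L exceed r:
r = 6: 14, 15, 17, 19, 20, 33 → 6
r = 10: 14, 15, 17, 19, 20, 33 → 6
r = 22: 33 → 1
Cross-inversions: 6 + 6 + 1 = 13

13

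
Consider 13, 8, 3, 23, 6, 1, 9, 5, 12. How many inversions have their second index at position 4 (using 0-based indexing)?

The element at index 4 is 6.
Elements before it: 13, 8, 3, 23
Those larger than 6: 13, 8, 23

3 such elements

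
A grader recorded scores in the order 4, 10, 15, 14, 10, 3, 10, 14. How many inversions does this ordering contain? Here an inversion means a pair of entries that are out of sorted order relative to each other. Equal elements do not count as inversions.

11

Count, for each position, how many later elements it exceeds:
4: 1
10: 1
15: 5
14: 3
10: 1
3: 0
10: 0
14: 0
Sum: 1 + 1 + 5 + 3 + 1 + 0 + 0 + 0 = 11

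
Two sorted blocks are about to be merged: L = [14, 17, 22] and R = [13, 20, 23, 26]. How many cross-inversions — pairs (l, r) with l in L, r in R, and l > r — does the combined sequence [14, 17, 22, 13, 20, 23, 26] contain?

There are 4 cross-inversions.

For each element r of the right run, count left-run elements greater than r:
r = 13: 14, 17, 22 → 3
r = 20: 22 → 1
r = 23: none → 0
r = 26: none → 0
Cross-inversions: 3 + 1 + 0 + 0 = 4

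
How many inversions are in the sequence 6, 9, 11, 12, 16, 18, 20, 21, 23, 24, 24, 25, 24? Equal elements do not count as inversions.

1

Element-by-element contributions:
6: 0
9: 0
11: 0
12: 0
16: 0
18: 0
20: 0
21: 0
23: 0
24: 0
24: 0
25: 1
24: 0
Sum: 0 + 0 + 0 + 0 + 0 + 0 + 0 + 0 + 0 + 0 + 0 + 1 + 0 = 1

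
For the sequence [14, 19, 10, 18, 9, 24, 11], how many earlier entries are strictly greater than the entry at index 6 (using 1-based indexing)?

0

The element at index 6 is 24.
Elements before it: 14, 19, 10, 18, 9
None of them are larger than 24.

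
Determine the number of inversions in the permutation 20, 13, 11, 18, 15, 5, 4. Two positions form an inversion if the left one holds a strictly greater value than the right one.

Element-by-element contributions:
20 → 13, 11, 18, 15, 5, 4 → 6
13 → 11, 5, 4 → 3
11 → 5, 4 → 2
18 → 15, 5, 4 → 3
15 → 5, 4 → 2
5 → 4 → 1
4 → none → 0
Sum: 6 + 3 + 2 + 3 + 2 + 1 + 0 = 17

17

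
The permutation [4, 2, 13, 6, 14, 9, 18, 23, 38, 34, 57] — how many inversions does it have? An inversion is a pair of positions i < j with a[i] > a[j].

There are 5 inversions.

Count, for each position, how many later elements it exceeds:
4 → 2 → 1
2 → none → 0
13 → 6, 9 → 2
6 → none → 0
14 → 9 → 1
9 → none → 0
18 → none → 0
23 → none → 0
38 → 34 → 1
34 → none → 0
57 → none → 0
Sum: 1 + 0 + 2 + 0 + 1 + 0 + 0 + 0 + 1 + 0 + 0 = 5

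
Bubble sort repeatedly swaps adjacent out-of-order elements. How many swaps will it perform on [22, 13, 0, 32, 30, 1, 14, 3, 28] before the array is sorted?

Minimum adjacent swaps = number of inversions (each swap of adjacent out-of-order elements removes one inversion and no swap can remove more).
Count inversions — for each element, later elements that are smaller:
22: 13, 0, 1, 14, 3 → 5
13: 0, 1, 3 → 3
0: none → 0
32: 30, 1, 14, 3, 28 → 5
30: 1, 14, 3, 28 → 4
1: none → 0
14: 3 → 1
3: none → 0
28: none → 0
Total inversions: 5 + 3 + 0 + 5 + 4 + 0 + 1 + 0 + 0 = 18

There are 18 swaps.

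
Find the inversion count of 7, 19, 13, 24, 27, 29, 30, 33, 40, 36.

For each element, count later entries that are smaller:
7: 0
19: 1
13: 0
24: 0
27: 0
29: 0
30: 0
33: 0
40: 1
36: 0
Sum: 0 + 1 + 0 + 0 + 0 + 0 + 0 + 0 + 1 + 0 = 2

2 inversions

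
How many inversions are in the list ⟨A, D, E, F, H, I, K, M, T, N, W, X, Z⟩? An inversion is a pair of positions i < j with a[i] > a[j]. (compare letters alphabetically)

1

For each element, count later entries that are smaller:
A → none → 0
D → none → 0
E → none → 0
F → none → 0
H → none → 0
I → none → 0
K → none → 0
M → none → 0
T → N → 1
N → none → 0
W → none → 0
X → none → 0
Z → none → 0
Sum: 0 + 0 + 0 + 0 + 0 + 0 + 0 + 0 + 1 + 0 + 0 + 0 + 0 = 1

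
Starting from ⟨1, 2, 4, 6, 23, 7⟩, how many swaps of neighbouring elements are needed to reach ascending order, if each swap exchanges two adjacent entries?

1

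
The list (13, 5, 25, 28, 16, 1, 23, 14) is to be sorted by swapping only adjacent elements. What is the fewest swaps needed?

14

Minimum adjacent swaps = number of inversions (each swap of adjacent out-of-order elements removes one inversion and no swap can remove more).
Count inversions — for each element, later elements that are smaller:
13: 5, 1 → 2
5: 1 → 1
25: 16, 1, 23, 14 → 4
28: 16, 1, 23, 14 → 4
16: 1, 14 → 2
1: none → 0
23: 14 → 1
14: none → 0
Total inversions: 2 + 1 + 4 + 4 + 2 + 0 + 1 + 0 = 14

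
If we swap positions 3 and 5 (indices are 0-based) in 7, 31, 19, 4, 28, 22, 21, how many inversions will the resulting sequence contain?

11

Positions 3 and 5 hold 4 and 22; after swapping, the array is [7, 31, 19, 22, 28, 4, 21].
For each element, count later entries that are smaller:
7 → 4 → 1
31 → 19, 22, 28, 4, 21 → 5
19 → 4 → 1
22 → 4, 21 → 2
28 → 4, 21 → 2
4 → none → 0
21 → none → 0
Sum: 1 + 5 + 1 + 2 + 2 + 0 + 0 = 11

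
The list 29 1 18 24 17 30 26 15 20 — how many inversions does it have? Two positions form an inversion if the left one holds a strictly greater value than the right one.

18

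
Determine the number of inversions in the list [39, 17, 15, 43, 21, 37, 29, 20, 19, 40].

For each element, count later entries that are smaller:
39: 7
17: 1
15: 0
43: 6
21: 2
37: 3
29: 2
20: 1
19: 0
40: 0
Sum: 7 + 1 + 0 + 6 + 2 + 3 + 2 + 1 + 0 + 0 = 22

22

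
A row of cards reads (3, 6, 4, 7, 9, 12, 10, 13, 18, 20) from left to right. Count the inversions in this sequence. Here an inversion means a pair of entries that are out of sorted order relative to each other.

For each element, count later entries that are smaller:
3 → none → 0
6 → 4 → 1
4 → none → 0
7 → none → 0
9 → none → 0
12 → 10 → 1
10 → none → 0
13 → none → 0
18 → none → 0
20 → none → 0
Sum: 0 + 1 + 0 + 0 + 0 + 1 + 0 + 0 + 0 + 0 = 2

2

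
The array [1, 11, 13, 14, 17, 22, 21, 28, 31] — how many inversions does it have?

1 out-of-order pair

Count, for each position, how many later elements it exceeds:
1 → none → 0
11 → none → 0
13 → none → 0
14 → none → 0
17 → none → 0
22 → 21 → 1
21 → none → 0
28 → none → 0
31 → none → 0
Sum: 0 + 0 + 0 + 0 + 0 + 1 + 0 + 0 + 0 = 1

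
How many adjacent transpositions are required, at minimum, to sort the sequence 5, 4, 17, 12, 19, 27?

2

The minimum number of adjacent swaps to sort an array equals its inversion count, since every such swap removes exactly one inversion.
Count inversions — for each element, later elements that are smaller:
5: 4 → 1
4: none → 0
17: 12 → 1
12: none → 0
19: none → 0
27: none → 0
Total inversions: 1 + 0 + 1 + 0 + 0 + 0 = 2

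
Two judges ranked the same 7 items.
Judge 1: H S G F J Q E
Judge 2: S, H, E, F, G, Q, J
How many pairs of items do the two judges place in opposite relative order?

7 discordant pairs

Assign each item its position (1..7) in the first ordering, then rewrite the second ordering as that position sequence:
positions: H→1, S→2, G→3, F→4, J→5, Q→6, E→7
second ordering as positions: [2, 1, 7, 4, 3, 6, 5]
Discordant pairs = inversions in this position sequence.
2: 1 → 1
1: 0
7: 4, 3, 6, 5 → 4
4: 3 → 1
3: 0
6: 5 → 1
5: 0
Total: 1 + 0 + 4 + 1 + 0 + 1 + 0 = 7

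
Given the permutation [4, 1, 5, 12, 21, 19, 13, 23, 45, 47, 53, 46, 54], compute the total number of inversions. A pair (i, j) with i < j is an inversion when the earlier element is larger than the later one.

Sweep left to right; for each value list the smaller values that follow it:
4: 1
1: 0
5: 0
12: 0
21: 2
19: 1
13: 0
23: 0
45: 0
47: 1
53: 1
46: 0
54: 0
Sum: 1 + 0 + 0 + 0 + 2 + 1 + 0 + 0 + 0 + 1 + 1 + 0 + 0 = 6

6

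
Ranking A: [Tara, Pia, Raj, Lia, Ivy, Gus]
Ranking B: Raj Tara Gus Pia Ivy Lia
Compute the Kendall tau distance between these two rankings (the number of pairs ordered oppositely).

6 discordant pairs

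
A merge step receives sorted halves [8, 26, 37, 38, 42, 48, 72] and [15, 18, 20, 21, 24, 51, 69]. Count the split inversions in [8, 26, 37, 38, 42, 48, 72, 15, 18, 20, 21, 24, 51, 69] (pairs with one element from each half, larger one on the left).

Take each right-half value and tally the left-half values above it:
r = 15: 26, 37, 38, 42, 48, 72 → 6
r = 18: 26, 37, 38, 42, 48, 72 → 6
r = 20: 26, 37, 38, 42, 48, 72 → 6
r = 21: 26, 37, 38, 42, 48, 72 → 6
r = 24: 26, 37, 38, 42, 48, 72 → 6
r = 51: 72 → 1
r = 69: 72 → 1
Cross-inversions: 6 + 6 + 6 + 6 + 6 + 1 + 1 = 32

32 cross-inversions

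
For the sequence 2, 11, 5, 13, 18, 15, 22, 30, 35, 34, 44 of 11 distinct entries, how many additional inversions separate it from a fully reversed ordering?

52 inversions short

Maximum inversions for 11 distinct elements is C(11, 2) = 11·10/2 = 55.
Current inversions — for each element, count later smaller elements:
2: 0
11: 1
5: 0
13: 0
18: 1
15: 0
22: 0
30: 0
35: 1
34: 0
44: 0
Current total: 0 + 1 + 0 + 0 + 1 + 0 + 0 + 0 + 1 + 0 + 0 = 3
Shortfall: 55 − 3 = 52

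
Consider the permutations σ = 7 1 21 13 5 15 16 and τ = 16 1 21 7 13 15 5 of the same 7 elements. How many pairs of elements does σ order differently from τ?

9

Assign each item its position (1..7) in the first ordering, then rewrite the second ordering as that position sequence:
positions: 7→1, 1→2, 21→3, 13→4, 5→5, 15→6, 16→7
second ordering as positions: [7, 2, 3, 1, 4, 6, 5]
Discordant pairs = inversions in this position sequence.
7: 2, 3, 1, 4, 6, 5 → 6
2: 1 → 1
3: 1 → 1
1: 0
4: 0
6: 5 → 1
5: 0
Total: 6 + 1 + 1 + 0 + 0 + 1 + 0 = 9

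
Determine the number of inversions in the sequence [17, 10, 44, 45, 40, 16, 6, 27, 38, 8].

Element-by-element contributions:
17 → 10, 16, 6, 8 → 4
10 → 6, 8 → 2
44 → 40, 16, 6, 27, 38, 8 → 6
45 → 40, 16, 6, 27, 38, 8 → 6
40 → 16, 6, 27, 38, 8 → 5
16 → 6, 8 → 2
6 → none → 0
27 → 8 → 1
38 → 8 → 1
8 → none → 0
Sum: 4 + 2 + 6 + 6 + 5 + 2 + 0 + 1 + 1 + 0 = 27

27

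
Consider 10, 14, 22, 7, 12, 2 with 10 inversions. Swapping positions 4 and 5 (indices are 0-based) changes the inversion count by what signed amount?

-1

Positions 4 and 5 hold 12 and 2; after swapping, the array is [10, 14, 22, 7, 2, 12].
Sweep left to right; for each value list the smaller values that follow it:
10: 2
14: 3
22: 3
7: 1
2: 0
12: 0
Sum: 2 + 3 + 3 + 1 + 0 + 0 = 9
Change: 9 − 10 = -1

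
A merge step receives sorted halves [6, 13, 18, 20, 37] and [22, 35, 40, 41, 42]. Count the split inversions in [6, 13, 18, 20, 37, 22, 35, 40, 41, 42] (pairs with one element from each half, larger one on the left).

There are 2 cross-inversions.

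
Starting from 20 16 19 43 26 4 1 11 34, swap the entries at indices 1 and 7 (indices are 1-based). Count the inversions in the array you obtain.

13 inversions

Positions 1 and 7 hold 20 and 1; after swapping, the array is [1, 16, 19, 43, 26, 4, 20, 11, 34].
Count, for each position, how many later elements it exceeds:
1 → none → 0
16 → 4, 11 → 2
19 → 4, 11 → 2
43 → 26, 4, 20, 11, 34 → 5
26 → 4, 20, 11 → 3
4 → none → 0
20 → 11 → 1
11 → none → 0
34 → none → 0
Sum: 0 + 2 + 2 + 5 + 3 + 0 + 1 + 0 + 0 = 13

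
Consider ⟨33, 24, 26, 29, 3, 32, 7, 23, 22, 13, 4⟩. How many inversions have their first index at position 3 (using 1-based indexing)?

6

The element at index 3 is 26.
Elements after it: 29, 3, 32, 7, 23, 22, 13, 4
Those smaller than 26: 3, 7, 23, 22, 13, 4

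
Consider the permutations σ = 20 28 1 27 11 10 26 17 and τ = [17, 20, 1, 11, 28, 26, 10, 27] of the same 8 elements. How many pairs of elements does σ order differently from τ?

13 discordant pairs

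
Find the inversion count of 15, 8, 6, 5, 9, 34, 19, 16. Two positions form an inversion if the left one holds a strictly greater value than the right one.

For each element, count later entries that are smaller:
15: 4
8: 2
6: 1
5: 0
9: 0
34: 2
19: 1
16: 0
Sum: 4 + 2 + 1 + 0 + 0 + 2 + 1 + 0 = 10

10 out-of-order pairs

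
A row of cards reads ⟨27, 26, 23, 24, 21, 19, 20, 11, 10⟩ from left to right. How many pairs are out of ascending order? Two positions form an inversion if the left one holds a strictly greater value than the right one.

34

Sweep left to right; for each value list the smaller values that follow it:
27: 8
26: 7
23: 5
24: 5
21: 4
19: 2
20: 2
11: 1
10: 0
Sum: 8 + 7 + 5 + 5 + 4 + 2 + 2 + 1 + 0 = 34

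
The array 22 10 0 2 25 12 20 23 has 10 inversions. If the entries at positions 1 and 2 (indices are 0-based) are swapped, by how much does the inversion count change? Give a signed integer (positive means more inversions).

-1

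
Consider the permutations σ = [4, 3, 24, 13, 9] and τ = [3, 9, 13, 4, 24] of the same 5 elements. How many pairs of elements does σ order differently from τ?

There are 6 discordant pairs.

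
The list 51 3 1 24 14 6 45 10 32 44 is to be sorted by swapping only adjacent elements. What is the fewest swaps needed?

18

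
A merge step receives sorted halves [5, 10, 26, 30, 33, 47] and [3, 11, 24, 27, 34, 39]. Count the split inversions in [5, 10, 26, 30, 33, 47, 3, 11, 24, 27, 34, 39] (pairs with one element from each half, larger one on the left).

Take each right-half value and tally the left-half values above it:
r = 3: 5, 10, 26, 30, 33, 47 → 6
r = 11: 26, 30, 33, 47 → 4
r = 24: 26, 30, 33, 47 → 4
r = 27: 30, 33, 47 → 3
r = 34: 47 → 1
r = 39: 47 → 1
Cross-inversions: 6 + 4 + 4 + 3 + 1 + 1 = 19

19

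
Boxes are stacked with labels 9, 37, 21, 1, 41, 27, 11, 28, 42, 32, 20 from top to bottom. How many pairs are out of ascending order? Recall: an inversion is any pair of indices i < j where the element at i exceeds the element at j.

There are 22 inversions.

Element-by-element contributions:
9: 1
37: 7
21: 3
1: 0
41: 5
27: 2
11: 0
28: 1
42: 2
32: 1
20: 0
Sum: 1 + 7 + 3 + 0 + 5 + 2 + 0 + 1 + 2 + 1 + 0 = 22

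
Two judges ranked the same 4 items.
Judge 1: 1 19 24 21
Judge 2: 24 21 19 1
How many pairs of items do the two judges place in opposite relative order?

Assign each item its position (1..4) in the first ordering, then rewrite the second ordering as that position sequence:
positions: 1→1, 19→2, 24→3, 21→4
second ordering as positions: [3, 4, 2, 1]
Discordant pairs = inversions in this position sequence.
3: 2, 1 → 2
4: 2, 1 → 2
2: 1 → 1
1: 0
Total: 2 + 2 + 1 + 0 = 5

5 discordant pairs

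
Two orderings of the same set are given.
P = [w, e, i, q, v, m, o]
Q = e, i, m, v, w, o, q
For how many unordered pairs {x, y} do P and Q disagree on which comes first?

8

Assign each item its position (1..7) in the first ordering, then rewrite the second ordering as that position sequence:
positions: w→1, e→2, i→3, q→4, v→5, m→6, o→7
second ordering as positions: [2, 3, 6, 5, 1, 7, 4]
Discordant pairs = inversions in this position sequence.
2: 1 → 1
3: 1 → 1
6: 5, 1, 4 → 3
5: 1, 4 → 2
1: 0
7: 4 → 1
4: 0
Total: 1 + 1 + 3 + 2 + 0 + 1 + 0 = 8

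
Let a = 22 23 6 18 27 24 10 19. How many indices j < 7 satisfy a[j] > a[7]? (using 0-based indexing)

The element at index 7 is 19.
Elements before it: 22, 23, 6, 18, 27, 24, 10
Those larger than 19: 22, 23, 27, 24

4 such elements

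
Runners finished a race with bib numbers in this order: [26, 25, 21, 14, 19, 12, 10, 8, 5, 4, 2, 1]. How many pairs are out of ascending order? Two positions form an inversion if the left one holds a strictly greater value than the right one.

65

Element-by-element contributions:
26 → 25, 21, 14, 19, 12, 10, 8, 5, 4, 2, 1 → 11
25 → 21, 14, 19, 12, 10, 8, 5, 4, 2, 1 → 10
21 → 14, 19, 12, 10, 8, 5, 4, 2, 1 → 9
14 → 12, 10, 8, 5, 4, 2, 1 → 7
19 → 12, 10, 8, 5, 4, 2, 1 → 7
12 → 10, 8, 5, 4, 2, 1 → 6
10 → 8, 5, 4, 2, 1 → 5
8 → 5, 4, 2, 1 → 4
5 → 4, 2, 1 → 3
4 → 2, 1 → 2
2 → 1 → 1
1 → none → 0
Sum: 11 + 10 + 9 + 7 + 7 + 6 + 5 + 4 + 3 + 2 + 1 + 0 = 65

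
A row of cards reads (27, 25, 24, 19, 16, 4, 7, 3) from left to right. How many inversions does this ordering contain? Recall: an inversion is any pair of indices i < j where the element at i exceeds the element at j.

27

For each element, count later entries that are smaller:
27 → 25, 24, 19, 16, 4, 7, 3 → 7
25 → 24, 19, 16, 4, 7, 3 → 6
24 → 19, 16, 4, 7, 3 → 5
19 → 16, 4, 7, 3 → 4
16 → 4, 7, 3 → 3
4 → 3 → 1
7 → 3 → 1
3 → none → 0
Sum: 7 + 6 + 5 + 4 + 3 + 1 + 1 + 0 = 27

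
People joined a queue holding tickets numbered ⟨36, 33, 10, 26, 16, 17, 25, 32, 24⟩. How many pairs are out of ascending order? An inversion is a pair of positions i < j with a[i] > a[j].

Sweep left to right; for each value list the smaller values that follow it:
36: 8
33: 7
10: 0
26: 4
16: 0
17: 0
25: 1
32: 1
24: 0
Sum: 8 + 7 + 0 + 4 + 0 + 0 + 1 + 1 + 0 = 21

21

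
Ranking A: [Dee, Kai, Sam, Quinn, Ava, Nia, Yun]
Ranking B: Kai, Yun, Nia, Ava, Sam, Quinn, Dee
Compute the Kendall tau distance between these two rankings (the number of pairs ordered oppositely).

15 discordant pairs

Assign each item its position (1..7) in the first ordering, then rewrite the second ordering as that position sequence:
positions: Dee→1, Kai→2, Sam→3, Quinn→4, Ava→5, Nia→6, Yun→7
second ordering as positions: [2, 7, 6, 5, 3, 4, 1]
Discordant pairs = inversions in this position sequence.
2: 1 → 1
7: 6, 5, 3, 4, 1 → 5
6: 5, 3, 4, 1 → 4
5: 3, 4, 1 → 3
3: 1 → 1
4: 1 → 1
1: 0
Total: 1 + 5 + 4 + 3 + 1 + 1 + 0 = 15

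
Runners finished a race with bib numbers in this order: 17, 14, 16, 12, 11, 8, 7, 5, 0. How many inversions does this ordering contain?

Count, for each position, how many later elements it exceeds:
17 → 14, 16, 12, 11, 8, 7, 5, 0 → 8
14 → 12, 11, 8, 7, 5, 0 → 6
16 → 12, 11, 8, 7, 5, 0 → 6
12 → 11, 8, 7, 5, 0 → 5
11 → 8, 7, 5, 0 → 4
8 → 7, 5, 0 → 3
7 → 5, 0 → 2
5 → 0 → 1
0 → none → 0
Sum: 8 + 6 + 6 + 5 + 4 + 3 + 2 + 1 + 0 = 35

35 inversions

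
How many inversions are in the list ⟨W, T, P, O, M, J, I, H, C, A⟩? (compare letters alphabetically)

Count, for each position, how many later elements it exceeds:
W → T, P, O, M, J, I, H, C, A → 9
T → P, O, M, J, I, H, C, A → 8
P → O, M, J, I, H, C, A → 7
O → M, J, I, H, C, A → 6
M → J, I, H, C, A → 5
J → I, H, C, A → 4
I → H, C, A → 3
H → C, A → 2
C → A → 1
A → none → 0
Sum: 9 + 8 + 7 + 6 + 5 + 4 + 3 + 2 + 1 + 0 = 45

There are 45 out-of-order pairs.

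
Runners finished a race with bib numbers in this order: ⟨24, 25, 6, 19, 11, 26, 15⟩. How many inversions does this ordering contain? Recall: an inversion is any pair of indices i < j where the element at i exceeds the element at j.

Listing every pair i<j with a[i]>a[j] (using 1-based positions):
(1,3): 24 > 6
(1,4): 24 > 19
(1,5): 24 > 11
(1,7): 24 > 15
(2,3): 25 > 6
(2,4): 25 > 19
(2,5): 25 > 11
(2,7): 25 > 15
(4,5): 19 > 11
(4,7): 19 > 15
(6,7): 26 > 15
That's 11 pairs.

Out-of-order pairs: 11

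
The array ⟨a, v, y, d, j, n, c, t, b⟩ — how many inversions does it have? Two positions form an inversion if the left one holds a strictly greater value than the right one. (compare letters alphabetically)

20

Element-by-element contributions:
a → none → 0
v → d, j, n, c, t, b → 6
y → d, j, n, c, t, b → 6
d → c, b → 2
j → c, b → 2
n → c, b → 2
c → b → 1
t → b → 1
b → none → 0
Sum: 0 + 6 + 6 + 2 + 2 + 2 + 1 + 1 + 0 = 20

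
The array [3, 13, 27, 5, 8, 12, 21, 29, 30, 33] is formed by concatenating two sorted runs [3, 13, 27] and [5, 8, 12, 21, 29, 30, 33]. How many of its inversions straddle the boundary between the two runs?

7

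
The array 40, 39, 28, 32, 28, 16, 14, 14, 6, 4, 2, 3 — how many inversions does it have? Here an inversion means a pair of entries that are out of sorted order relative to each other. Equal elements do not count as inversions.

Count, for each position, how many later elements it exceeds:
40 → 39, 28, 32, 28, 16, 14, 14, 6, 4, 2, 3 → 11
39 → 28, 32, 28, 16, 14, 14, 6, 4, 2, 3 → 10
28 → 16, 14, 14, 6, 4, 2, 3 → 7
32 → 28, 16, 14, 14, 6, 4, 2, 3 → 8
28 → 16, 14, 14, 6, 4, 2, 3 → 7
16 → 14, 14, 6, 4, 2, 3 → 6
14 → 6, 4, 2, 3 → 4
14 → 6, 4, 2, 3 → 4
6 → 4, 2, 3 → 3
4 → 2, 3 → 2
2 → none → 0
3 → none → 0
Sum: 11 + 10 + 7 + 8 + 7 + 6 + 4 + 4 + 3 + 2 + 0 + 0 = 62

62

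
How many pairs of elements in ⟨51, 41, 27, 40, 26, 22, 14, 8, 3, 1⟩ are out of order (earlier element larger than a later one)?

44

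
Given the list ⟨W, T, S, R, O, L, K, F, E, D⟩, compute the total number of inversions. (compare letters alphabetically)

45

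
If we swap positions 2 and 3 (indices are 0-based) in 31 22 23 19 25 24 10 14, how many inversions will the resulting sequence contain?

19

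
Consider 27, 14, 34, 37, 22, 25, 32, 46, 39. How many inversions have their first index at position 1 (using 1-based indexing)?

3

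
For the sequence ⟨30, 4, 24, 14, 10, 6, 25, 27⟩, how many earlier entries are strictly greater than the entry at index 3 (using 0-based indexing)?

The element at index 3 is 14.
Elements before it: 30, 4, 24
Those larger than 14: 30, 24

2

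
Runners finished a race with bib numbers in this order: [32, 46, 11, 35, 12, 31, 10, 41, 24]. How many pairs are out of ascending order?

21 out-of-order pairs

For each element, count later entries that are smaller:
32 → 11, 12, 31, 10, 24 → 5
46 → 11, 35, 12, 31, 10, 41, 24 → 7
11 → 10 → 1
35 → 12, 31, 10, 24 → 4
12 → 10 → 1
31 → 10, 24 → 2
10 → none → 0
41 → 24 → 1
24 → none → 0
Sum: 5 + 7 + 1 + 4 + 1 + 2 + 0 + 1 + 0 = 21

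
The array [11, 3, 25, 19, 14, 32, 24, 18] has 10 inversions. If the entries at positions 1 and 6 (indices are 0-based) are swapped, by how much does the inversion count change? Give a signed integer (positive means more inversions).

+5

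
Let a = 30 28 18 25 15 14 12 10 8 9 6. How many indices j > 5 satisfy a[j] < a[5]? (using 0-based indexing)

5

The element at index 5 is 14.
Elements after it: 12, 10, 8, 9, 6
Those smaller than 14: 12, 10, 8, 9, 6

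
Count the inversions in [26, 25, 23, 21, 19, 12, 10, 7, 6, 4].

45 out-of-order pairs

Sweep left to right; for each value list the smaller values that follow it:
26: 9
25: 8
23: 7
21: 6
19: 5
12: 4
10: 3
7: 2
6: 1
4: 0
Sum: 9 + 8 + 7 + 6 + 5 + 4 + 3 + 2 + 1 + 0 = 45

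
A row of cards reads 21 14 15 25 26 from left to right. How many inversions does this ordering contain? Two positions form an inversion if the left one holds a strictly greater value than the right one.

For each element, count later entries that are smaller:
21: 2
14: 0
15: 0
25: 0
26: 0
Sum: 2 + 0 + 0 + 0 + 0 = 2

2 inversions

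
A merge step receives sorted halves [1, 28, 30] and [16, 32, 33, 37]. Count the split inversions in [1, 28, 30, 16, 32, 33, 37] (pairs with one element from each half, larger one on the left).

2 cross-inversions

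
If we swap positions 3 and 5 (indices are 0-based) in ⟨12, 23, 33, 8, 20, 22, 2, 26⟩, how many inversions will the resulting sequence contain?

Inversions: 17

Positions 3 and 5 hold 8 and 22; after swapping, the array is [12, 23, 33, 22, 20, 8, 2, 26].
Sweep left to right; for each value list the smaller values that follow it:
12: 2
23: 4
33: 5
22: 3
20: 2
8: 1
2: 0
26: 0
Sum: 2 + 4 + 5 + 3 + 2 + 1 + 0 + 0 = 17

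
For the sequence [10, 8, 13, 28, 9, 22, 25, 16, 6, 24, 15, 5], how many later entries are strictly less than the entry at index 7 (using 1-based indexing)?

5 such elements

The element at index 7 is 25.
Elements after it: 16, 6, 24, 15, 5
Those smaller than 25: 16, 6, 24, 15, 5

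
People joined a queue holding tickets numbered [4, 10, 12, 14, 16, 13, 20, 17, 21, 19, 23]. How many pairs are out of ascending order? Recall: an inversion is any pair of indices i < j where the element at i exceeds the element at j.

Inversions: 5

Count, for each position, how many later elements it exceeds:
4: 0
10: 0
12: 0
14: 1
16: 1
13: 0
20: 2
17: 0
21: 1
19: 0
23: 0
Sum: 0 + 0 + 0 + 1 + 1 + 0 + 2 + 0 + 1 + 0 + 0 = 5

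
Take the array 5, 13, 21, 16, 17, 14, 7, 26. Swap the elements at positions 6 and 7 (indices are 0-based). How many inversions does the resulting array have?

11

Positions 6 and 7 hold 7 and 26; after swapping, the array is [5, 13, 21, 16, 17, 14, 26, 7].
Sweep left to right; for each value list the smaller values that follow it:
5 → none → 0
13 → 7 → 1
21 → 16, 17, 14, 7 → 4
16 → 14, 7 → 2
17 → 14, 7 → 2
14 → 7 → 1
26 → 7 → 1
7 → none → 0
Sum: 0 + 1 + 4 + 2 + 2 + 1 + 1 + 0 = 11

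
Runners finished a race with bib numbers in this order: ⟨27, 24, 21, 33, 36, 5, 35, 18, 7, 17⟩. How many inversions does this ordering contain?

Sweep left to right; for each value list the smaller values that follow it:
27: 6
24: 5
21: 4
33: 4
36: 5
5: 0
35: 3
18: 2
7: 0
17: 0
Sum: 6 + 5 + 4 + 4 + 5 + 0 + 3 + 2 + 0 + 0 = 29

29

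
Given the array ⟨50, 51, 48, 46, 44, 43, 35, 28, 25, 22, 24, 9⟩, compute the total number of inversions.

64

For each element, count later entries that are smaller:
50 → 48, 46, 44, 43, 35, 28, 25, 22, 24, 9 → 10
51 → 48, 46, 44, 43, 35, 28, 25, 22, 24, 9 → 10
48 → 46, 44, 43, 35, 28, 25, 22, 24, 9 → 9
46 → 44, 43, 35, 28, 25, 22, 24, 9 → 8
44 → 43, 35, 28, 25, 22, 24, 9 → 7
43 → 35, 28, 25, 22, 24, 9 → 6
35 → 28, 25, 22, 24, 9 → 5
28 → 25, 22, 24, 9 → 4
25 → 22, 24, 9 → 3
22 → 9 → 1
24 → 9 → 1
9 → none → 0
Sum: 10 + 10 + 9 + 8 + 7 + 6 + 5 + 4 + 3 + 1 + 1 + 0 = 64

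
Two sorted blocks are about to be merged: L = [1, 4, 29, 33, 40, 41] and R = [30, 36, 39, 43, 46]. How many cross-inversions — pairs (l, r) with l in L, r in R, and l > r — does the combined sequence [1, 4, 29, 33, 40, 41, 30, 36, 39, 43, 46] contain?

Count, for every r in R, how many entries of L exceed r:
r = 30: 33, 40, 41 → 3
r = 36: 40, 41 → 2
r = 39: 40, 41 → 2
r = 43: none → 0
r = 46: none → 0
Cross-inversions: 3 + 2 + 2 + 0 + 0 = 7

7 cross-inversions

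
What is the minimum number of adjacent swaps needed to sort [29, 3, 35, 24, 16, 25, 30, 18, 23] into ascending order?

Minimum adjacent swaps = number of inversions (each swap of adjacent out-of-order elements removes one inversion and no swap can remove more).
Count inversions — for each element, later elements that are smaller:
29: 3, 24, 16, 25, 18, 23 → 6
3: none → 0
35: 24, 16, 25, 30, 18, 23 → 6
24: 16, 18, 23 → 3
16: none → 0
25: 18, 23 → 2
30: 18, 23 → 2
18: none → 0
23: none → 0
Total inversions: 6 + 0 + 6 + 3 + 0 + 2 + 2 + 0 + 0 = 19

19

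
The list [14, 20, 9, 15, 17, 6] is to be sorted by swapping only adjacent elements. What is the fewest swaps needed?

Minimum adjacent swaps = number of inversions (each swap of adjacent out-of-order elements removes one inversion and no swap can remove more).
Count inversions — for each element, later elements that are smaller:
14: 9, 6 → 2
20: 9, 15, 17, 6 → 4
9: 6 → 1
15: 6 → 1
17: 6 → 1
6: none → 0
Total inversions: 2 + 4 + 1 + 1 + 1 + 0 = 9

9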